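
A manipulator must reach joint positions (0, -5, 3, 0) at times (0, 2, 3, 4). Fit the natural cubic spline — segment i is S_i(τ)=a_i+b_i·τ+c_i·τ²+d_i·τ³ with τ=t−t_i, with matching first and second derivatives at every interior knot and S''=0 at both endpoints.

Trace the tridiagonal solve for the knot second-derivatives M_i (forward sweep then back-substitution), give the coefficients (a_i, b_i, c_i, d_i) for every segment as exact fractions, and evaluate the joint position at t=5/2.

  seg 0: a=0 b=-327/46 c=0 d=53/46
  seg 1: a=-5 b=309/46 c=159/23 d=-259/46
  seg 2: a=3 b=84/23 c=-459/46 d=153/46
S(5/2) = -227/368

Δ: Δ0=-5/2, Δ1=8, Δ2=-3
row 1: diag=6, rhs=63; c'=1/6, d'=21/2
row 2: denom=4−1·1/6=23/6; d'=(-66−1·21/2)/(23/6)=-459/23
back: M2=-459/23
back: M1=21/2−1/6·-459/23=318/23
M: M0=0, M1=318/23, M2=-459/23, M3=0
seg 0: a=0, c=M0/2=0, d=(M1−M0)/(6·2)=53/46, b=Δ0−h0·(2M0+M1)/6=-327/46
seg 1: a=-5, c=M1/2=159/23, d=(M2−M1)/(6·1)=-259/46, b=Δ1−h1·(2M1+M2)/6=309/46
seg 2: a=3, c=M2/2=-459/46, d=(M3−M2)/(6·1)=153/46, b=Δ2−h2·(2M2+M3)/6=84/23
t_q=5/2 → seg 1, τ=1/2; S=-5+309/46·τ+159/23·τ²+-259/46·τ³=-227/368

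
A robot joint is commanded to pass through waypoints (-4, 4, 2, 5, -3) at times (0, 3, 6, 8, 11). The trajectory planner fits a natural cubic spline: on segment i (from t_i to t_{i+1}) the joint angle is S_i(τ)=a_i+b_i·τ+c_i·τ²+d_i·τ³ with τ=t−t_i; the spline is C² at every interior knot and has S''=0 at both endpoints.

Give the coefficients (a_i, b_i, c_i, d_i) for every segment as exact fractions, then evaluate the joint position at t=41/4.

  seg 0: a=-4 b=677/177 c=0 d=-205/1593
  seg 1: a=4 b=62/177 c=-205/177 d=145/531
  seg 2: a=2 b=137/177 c=230/177 d=-221/472
  seg 3: a=5 b=125/354 c=-1069/708 d=1069/6372
S(41/4) = 931/15104

Δ: Δ0=8/3, Δ1=-2/3, Δ2=3/2, Δ3=-8/3
row 1: diag=12, rhs=-20; c'=1/4, d'=-5/3
row 2: denom=10−3·1/4=37/4; d'=(13−3·-5/3)/(37/4)=72/37
row 3: denom=10−2·8/37=354/37; d'=(-25−2·72/37)/(354/37)=-1069/354
back: M3=-1069/354
back: M2=72/37−8/37·-1069/354=460/177
back: M1=-5/3−1/4·460/177=-410/177
M: M0=0, M1=-410/177, M2=460/177, M3=-1069/354, M4=0
seg 0: a=-4, c=M0/2=0, d=(M1−M0)/(6·3)=-205/1593, b=Δ0−h0·(2M0+M1)/6=677/177
seg 1: a=4, c=M1/2=-205/177, d=(M2−M1)/(6·3)=145/531, b=Δ1−h1·(2M1+M2)/6=62/177
seg 2: a=2, c=M2/2=230/177, d=(M3−M2)/(6·2)=-221/472, b=Δ2−h2·(2M2+M3)/6=137/177
seg 3: a=5, c=M3/2=-1069/708, d=(M4−M3)/(6·3)=1069/6372, b=Δ3−h3·(2M3+M4)/6=125/354
t_q=41/4 → seg 3, τ=9/4; S=5+125/354·τ+-1069/708·τ²+1069/6372·τ³=931/15104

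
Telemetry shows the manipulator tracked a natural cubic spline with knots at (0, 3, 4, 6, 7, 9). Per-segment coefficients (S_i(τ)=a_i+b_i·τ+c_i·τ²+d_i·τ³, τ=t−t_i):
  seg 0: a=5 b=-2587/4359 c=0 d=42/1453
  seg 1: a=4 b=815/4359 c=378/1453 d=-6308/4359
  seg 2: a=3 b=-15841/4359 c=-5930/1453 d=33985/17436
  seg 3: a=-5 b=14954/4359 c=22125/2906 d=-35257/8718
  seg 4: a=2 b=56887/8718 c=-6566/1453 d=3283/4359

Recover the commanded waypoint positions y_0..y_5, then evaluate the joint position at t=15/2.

y_0=5 y_1=4 y_2=3 y_3=-5 y_4=2 y_5=3
S(15/2) = 49135/11624

y_0 = S_0(0) = a_0 = 5
y_1 = S_1(0) = a_1 = 4
y_2 = S_2(0) = a_2 = 3
y_3 = S_3(0) = a_3 = -5
y_4 = S_4(0) = a_4 = 2
y_5 = S_4(2) = 3
t_q=15/2 is in segment 4 (τ=1/2); S_4(τ)=49135/11624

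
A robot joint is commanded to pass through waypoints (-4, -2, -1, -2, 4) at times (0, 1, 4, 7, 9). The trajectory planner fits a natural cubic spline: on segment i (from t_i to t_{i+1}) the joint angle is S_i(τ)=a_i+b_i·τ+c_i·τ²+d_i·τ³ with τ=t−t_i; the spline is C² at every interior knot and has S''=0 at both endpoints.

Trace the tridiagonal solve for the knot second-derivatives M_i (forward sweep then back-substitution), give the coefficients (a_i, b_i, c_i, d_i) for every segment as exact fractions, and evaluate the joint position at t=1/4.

Δ: Δ0=2, Δ1=1/3, Δ2=-1/3, Δ3=3
row 1: diag=8, rhs=-10; c'=3/8, d'=-5/4
row 2: denom=12−3·3/8=87/8; d'=(-4−3·-5/4)/(87/8)=-2/87
row 3: denom=10−3·8/29=266/29; d'=(20−3·-2/87)/(266/29)=291/133
back: M3=291/133
back: M2=-2/87−8/29·291/133=-250/399
back: M1=-5/4−3/8·-250/399=-135/133
M: M0=0, M1=-135/133, M2=-250/399, M3=291/133, M4=0
seg 0: a=-4, c=M0/2=0, d=(M1−M0)/(6·1)=-45/266, b=Δ0−h0·(2M0+M1)/6=577/266
seg 1: a=-2, c=M1/2=-135/266, d=(M2−M1)/(6·3)=155/7182, b=Δ1−h1·(2M1+M2)/6=221/133
seg 2: a=-1, c=M2/2=-125/399, d=(M3−M2)/(6·3)=1123/7182, b=Δ2−h2·(2M2+M3)/6=-213/266
seg 3: a=-2, c=M3/2=291/266, d=(M4−M3)/(6·2)=-97/532, b=Δ3−h3·(2M3+M4)/6=205/133
t_q=1/4 → seg 0, τ=1/4; S=-4+577/266·τ+0·τ²+-45/266·τ³=-58909/17024

  seg 0: a=-4 b=577/266 c=0 d=-45/266
  seg 1: a=-2 b=221/133 c=-135/266 d=155/7182
  seg 2: a=-1 b=-213/266 c=-125/399 d=1123/7182
  seg 3: a=-2 b=205/133 c=291/266 d=-97/532
S(1/4) = -58909/17024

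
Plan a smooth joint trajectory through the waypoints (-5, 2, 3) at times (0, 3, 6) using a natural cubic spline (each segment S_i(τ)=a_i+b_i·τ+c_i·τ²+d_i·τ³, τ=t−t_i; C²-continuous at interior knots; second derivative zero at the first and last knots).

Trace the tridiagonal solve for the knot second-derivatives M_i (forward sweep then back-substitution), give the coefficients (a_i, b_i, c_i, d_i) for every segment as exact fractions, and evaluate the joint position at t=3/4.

Δ: Δ0=7/3, Δ1=1/3
row 1: diag=12, rhs=-12; c'=1/4, d'=-1
back: M1=-1
M: M0=0, M1=-1, M2=0
seg 0: a=-5, c=M0/2=0, d=(M1−M0)/(6·3)=-1/18, b=Δ0−h0·(2M0+M1)/6=17/6
seg 1: a=2, c=M1/2=-1/2, d=(M2−M1)/(6·3)=1/18, b=Δ1−h1·(2M1+M2)/6=4/3
t_q=3/4 → seg 0, τ=3/4; S=-5+17/6·τ+0·τ²+-1/18·τ³=-371/128

  seg 0: a=-5 b=17/6 c=0 d=-1/18
  seg 1: a=2 b=4/3 c=-1/2 d=1/18
S(3/4) = -371/128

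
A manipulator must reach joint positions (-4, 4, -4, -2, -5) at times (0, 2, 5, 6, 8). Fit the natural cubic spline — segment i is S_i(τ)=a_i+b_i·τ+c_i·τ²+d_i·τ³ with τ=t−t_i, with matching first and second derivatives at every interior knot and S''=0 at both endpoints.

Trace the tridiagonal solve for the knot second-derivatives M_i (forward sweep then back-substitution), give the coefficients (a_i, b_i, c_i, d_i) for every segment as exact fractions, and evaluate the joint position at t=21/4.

  seg 0: a=-4 b=7439/1248 c=0 d=-2447/4992
  seg 1: a=4 b=49/624 c=-2447/832 d=389/576
  seg 2: a=-4 b=1663/2496 c=1305/416 d=-4501/2496
  seg 3: a=-2 b=955/624 c=-1891/832 d=1891/4992
S(21/4) = -195183/53248

Δ: Δ0=4, Δ1=-8/3, Δ2=2, Δ3=-3/2
row 1: diag=10, rhs=-40; c'=3/10, d'=-4
row 2: denom=8−3·3/10=71/10; d'=(28−3·-4)/(71/10)=400/71
row 3: denom=6−1·10/71=416/71; d'=(-21−1·400/71)/(416/71)=-1891/416
back: M3=-1891/416
back: M2=400/71−10/71·-1891/416=1305/208
back: M1=-4−3/10·1305/208=-2447/416
M: M0=0, M1=-2447/416, M2=1305/208, M3=-1891/416, M4=0
seg 0: a=-4, c=M0/2=0, d=(M1−M0)/(6·2)=-2447/4992, b=Δ0−h0·(2M0+M1)/6=7439/1248
seg 1: a=4, c=M1/2=-2447/832, d=(M2−M1)/(6·3)=389/576, b=Δ1−h1·(2M1+M2)/6=49/624
seg 2: a=-4, c=M2/2=1305/416, d=(M3−M2)/(6·1)=-4501/2496, b=Δ2−h2·(2M2+M3)/6=1663/2496
seg 3: a=-2, c=M3/2=-1891/832, d=(M4−M3)/(6·2)=1891/4992, b=Δ3−h3·(2M3+M4)/6=955/624
t_q=21/4 → seg 2, τ=1/4; S=-4+1663/2496·τ+1305/416·τ²+-4501/2496·τ³=-195183/53248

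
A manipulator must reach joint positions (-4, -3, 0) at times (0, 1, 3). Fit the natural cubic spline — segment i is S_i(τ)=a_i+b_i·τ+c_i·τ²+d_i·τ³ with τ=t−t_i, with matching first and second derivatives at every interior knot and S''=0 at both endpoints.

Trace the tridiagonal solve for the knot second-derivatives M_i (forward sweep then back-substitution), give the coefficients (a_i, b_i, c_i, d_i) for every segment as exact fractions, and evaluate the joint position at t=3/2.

Δ: Δ0=1, Δ1=3/2
row 1: diag=6, rhs=3; c'=1/3, d'=1/2
back: M1=1/2
M: M0=0, M1=1/2, M2=0
seg 0: a=-4, c=M0/2=0, d=(M1−M0)/(6·1)=1/12, b=Δ0−h0·(2M0+M1)/6=11/12
seg 1: a=-3, c=M1/2=1/4, d=(M2−M1)/(6·2)=-1/24, b=Δ1−h1·(2M1+M2)/6=7/6
t_q=3/2 → seg 1, τ=1/2; S=-3+7/6·τ+1/4·τ²+-1/24·τ³=-151/64

  seg 0: a=-4 b=11/12 c=0 d=1/12
  seg 1: a=-3 b=7/6 c=1/4 d=-1/24
S(3/2) = -151/64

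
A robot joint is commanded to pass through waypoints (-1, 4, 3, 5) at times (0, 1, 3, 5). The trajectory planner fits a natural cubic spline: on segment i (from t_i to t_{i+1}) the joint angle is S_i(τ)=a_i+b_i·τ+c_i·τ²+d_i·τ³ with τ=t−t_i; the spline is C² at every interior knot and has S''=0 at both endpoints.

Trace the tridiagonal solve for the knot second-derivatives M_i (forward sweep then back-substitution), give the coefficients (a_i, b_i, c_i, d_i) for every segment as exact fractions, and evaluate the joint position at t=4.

  seg 0: a=-1 b=267/44 c=0 d=-47/44
  seg 1: a=4 b=63/22 c=-141/44 d=67/88
  seg 2: a=3 b=-9/11 c=15/11 d=-5/22
S(4) = 73/22

Δ: Δ0=5, Δ1=-1/2, Δ2=1
row 1: diag=6, rhs=-33; c'=1/3, d'=-11/2
row 2: denom=8−2·1/3=22/3; d'=(9−2·-11/2)/(22/3)=30/11
back: M2=30/11
back: M1=-11/2−1/3·30/11=-141/22
M: M0=0, M1=-141/22, M2=30/11, M3=0
seg 0: a=-1, c=M0/2=0, d=(M1−M0)/(6·1)=-47/44, b=Δ0−h0·(2M0+M1)/6=267/44
seg 1: a=4, c=M1/2=-141/44, d=(M2−M1)/(6·2)=67/88, b=Δ1−h1·(2M1+M2)/6=63/22
seg 2: a=3, c=M2/2=15/11, d=(M3−M2)/(6·2)=-5/22, b=Δ2−h2·(2M2+M3)/6=-9/11
t_q=4 → seg 2, τ=1; S=3+-9/11·τ+15/11·τ²+-5/22·τ³=73/22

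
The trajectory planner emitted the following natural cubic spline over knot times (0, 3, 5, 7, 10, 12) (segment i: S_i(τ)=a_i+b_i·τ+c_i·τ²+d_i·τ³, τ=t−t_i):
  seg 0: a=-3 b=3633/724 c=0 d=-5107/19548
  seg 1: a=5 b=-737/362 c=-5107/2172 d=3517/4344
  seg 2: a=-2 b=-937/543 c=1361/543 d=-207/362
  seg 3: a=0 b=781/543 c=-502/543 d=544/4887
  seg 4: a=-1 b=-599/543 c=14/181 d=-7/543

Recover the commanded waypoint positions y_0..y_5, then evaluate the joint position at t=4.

y_0 = S_0(0) = a_0 = -3
y_1 = S_1(0) = a_1 = 5
y_2 = S_2(0) = a_2 = -2
y_3 = S_3(0) = a_3 = 0
y_4 = S_4(0) = a_4 = -1
y_5 = S_4(2) = -3
t_q=4 is in segment 1 (τ=1); S_1(τ)=6179/4344

y_0=-3 y_1=5 y_2=-2 y_3=0 y_4=-1 y_5=-3
S(4) = 6179/4344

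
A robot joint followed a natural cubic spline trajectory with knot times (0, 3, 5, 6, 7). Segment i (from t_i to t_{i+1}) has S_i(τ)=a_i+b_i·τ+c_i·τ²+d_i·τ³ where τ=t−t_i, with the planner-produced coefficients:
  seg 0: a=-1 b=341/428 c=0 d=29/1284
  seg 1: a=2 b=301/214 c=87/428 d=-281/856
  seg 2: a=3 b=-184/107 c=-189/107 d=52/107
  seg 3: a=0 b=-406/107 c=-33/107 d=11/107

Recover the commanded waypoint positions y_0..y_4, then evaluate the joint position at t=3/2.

y_0=-1 y_1=2 y_2=3 y_3=0 y_4=-4
S(3/2) = 929/3424

y_0 = S_0(0) = a_0 = -1
y_1 = S_1(0) = a_1 = 2
y_2 = S_2(0) = a_2 = 3
y_3 = S_3(0) = a_3 = 0
y_4 = S_3(1) = -4
t_q=3/2 is in segment 0 (τ=3/2); S_0(τ)=929/3424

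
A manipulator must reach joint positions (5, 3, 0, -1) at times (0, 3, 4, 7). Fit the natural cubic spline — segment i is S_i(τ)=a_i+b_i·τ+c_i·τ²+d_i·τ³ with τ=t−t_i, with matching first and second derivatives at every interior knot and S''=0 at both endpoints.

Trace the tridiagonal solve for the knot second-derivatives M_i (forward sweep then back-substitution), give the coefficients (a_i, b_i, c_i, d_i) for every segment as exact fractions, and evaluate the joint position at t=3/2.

  seg 0: a=5 b=22/63 c=0 d=-64/567
  seg 1: a=3 b=-170/63 c=-64/63 d=5/7
  seg 2: a=0 b=-163/63 c=71/63 d=-71/567
S(3/2) = 36/7

Δ: Δ0=-2/3, Δ1=-3, Δ2=-1/3
row 1: diag=8, rhs=-14; c'=1/8, d'=-7/4
row 2: denom=8−1·1/8=63/8; d'=(16−1·-7/4)/(63/8)=142/63
back: M2=142/63
back: M1=-7/4−1/8·142/63=-128/63
M: M0=0, M1=-128/63, M2=142/63, M3=0
seg 0: a=5, c=M0/2=0, d=(M1−M0)/(6·3)=-64/567, b=Δ0−h0·(2M0+M1)/6=22/63
seg 1: a=3, c=M1/2=-64/63, d=(M2−M1)/(6·1)=5/7, b=Δ1−h1·(2M1+M2)/6=-170/63
seg 2: a=0, c=M2/2=71/63, d=(M3−M2)/(6·3)=-71/567, b=Δ2−h2·(2M2+M3)/6=-163/63
t_q=3/2 → seg 0, τ=3/2; S=5+22/63·τ+0·τ²+-64/567·τ³=36/7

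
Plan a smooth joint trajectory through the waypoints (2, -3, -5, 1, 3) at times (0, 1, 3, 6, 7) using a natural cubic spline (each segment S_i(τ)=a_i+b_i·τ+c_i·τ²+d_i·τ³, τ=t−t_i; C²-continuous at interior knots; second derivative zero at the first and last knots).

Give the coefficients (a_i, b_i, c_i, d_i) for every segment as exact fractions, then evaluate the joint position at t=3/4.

Δ: Δ0=-5, Δ1=-1, Δ2=2, Δ3=2
row 1: diag=6, rhs=24; c'=1/3, d'=4
row 2: denom=10−2·1/3=28/3; d'=(18−2·4)/(28/3)=15/14
row 3: denom=8−3·9/28=197/28; d'=(0−3·15/14)/(197/28)=-90/197
back: M3=-90/197
back: M2=15/14−9/28·-90/197=240/197
back: M1=4−1/3·240/197=708/197
M: M0=0, M1=708/197, M2=240/197, M3=-90/197, M4=0
seg 0: a=2, c=M0/2=0, d=(M1−M0)/(6·1)=118/197, b=Δ0−h0·(2M0+M1)/6=-1103/197
seg 1: a=-3, c=M1/2=354/197, d=(M2−M1)/(6·2)=-39/197, b=Δ1−h1·(2M1+M2)/6=-749/197
seg 2: a=-5, c=M2/2=120/197, d=(M3−M2)/(6·3)=-55/591, b=Δ2−h2·(2M2+M3)/6=199/197
seg 3: a=1, c=M3/2=-45/197, d=(M4−M3)/(6·1)=15/197, b=Δ3−h3·(2M3+M4)/6=424/197
t_q=3/4 → seg 0, τ=3/4; S=2+-1103/197·τ+0·τ²+118/197·τ³=-12271/6304

  seg 0: a=2 b=-1103/197 c=0 d=118/197
  seg 1: a=-3 b=-749/197 c=354/197 d=-39/197
  seg 2: a=-5 b=199/197 c=120/197 d=-55/591
  seg 3: a=1 b=424/197 c=-45/197 d=15/197
S(3/4) = -12271/6304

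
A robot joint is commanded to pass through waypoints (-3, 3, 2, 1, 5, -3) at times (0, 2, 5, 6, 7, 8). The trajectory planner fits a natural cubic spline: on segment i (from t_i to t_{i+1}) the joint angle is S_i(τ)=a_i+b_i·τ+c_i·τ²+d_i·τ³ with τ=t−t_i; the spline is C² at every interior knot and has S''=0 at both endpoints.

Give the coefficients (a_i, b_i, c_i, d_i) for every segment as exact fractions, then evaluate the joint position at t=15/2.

  seg 0: a=-3 b=10789/3075 c=0 d=-391/3075
  seg 1: a=3 b=6097/3075 c=-782/1025 d=-28/9225
  seg 2: a=2 b=-8231/3075 c=-162/205 d=7586/3075
  seg 3: a=1 b=9667/3075 c=6776/1025 d=-3539/615
  seg 4: a=5 b=-2762/3075 c=-10919/1025 d=10919/3075
S(15/2) = 19119/8200

Δ: Δ0=3, Δ1=-1/3, Δ2=-1, Δ3=4, Δ4=-8
row 1: diag=10, rhs=-20; c'=3/10, d'=-2
row 2: denom=8−3·3/10=71/10; d'=(-4−3·-2)/(71/10)=20/71
row 3: denom=4−1·10/71=274/71; d'=(30−1·20/71)/(274/71)=1055/137
row 4: denom=4−1·71/274=1025/274; d'=(-72−1·1055/137)/(1025/274)=-21838/1025
back: M4=-21838/1025
back: M3=1055/137−71/274·-21838/1025=13552/1025
back: M2=20/71−10/71·13552/1025=-324/205
back: M1=-2−3/10·-324/205=-1564/1025
M: M0=0, M1=-1564/1025, M2=-324/205, M3=13552/1025, M4=-21838/1025, M5=0
seg 0: a=-3, c=M0/2=0, d=(M1−M0)/(6·2)=-391/3075, b=Δ0−h0·(2M0+M1)/6=10789/3075
seg 1: a=3, c=M1/2=-782/1025, d=(M2−M1)/(6·3)=-28/9225, b=Δ1−h1·(2M1+M2)/6=6097/3075
seg 2: a=2, c=M2/2=-162/205, d=(M3−M2)/(6·1)=7586/3075, b=Δ2−h2·(2M2+M3)/6=-8231/3075
seg 3: a=1, c=M3/2=6776/1025, d=(M4−M3)/(6·1)=-3539/615, b=Δ3−h3·(2M3+M4)/6=9667/3075
seg 4: a=5, c=M4/2=-10919/1025, d=(M5−M4)/(6·1)=10919/3075, b=Δ4−h4·(2M4+M5)/6=-2762/3075
t_q=15/2 → seg 4, τ=1/2; S=5+-2762/3075·τ+-10919/1025·τ²+10919/3075·τ³=19119/8200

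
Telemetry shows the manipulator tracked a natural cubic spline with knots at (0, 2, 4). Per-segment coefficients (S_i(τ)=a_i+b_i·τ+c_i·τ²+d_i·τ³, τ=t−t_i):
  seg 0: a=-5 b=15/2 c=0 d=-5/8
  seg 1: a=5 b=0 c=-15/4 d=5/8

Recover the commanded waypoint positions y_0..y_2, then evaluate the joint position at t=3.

y_0 = S_0(0) = a_0 = -5
y_1 = S_1(0) = a_1 = 5
y_2 = S_1(2) = -5
t_q=3 is in segment 1 (τ=1); S_1(τ)=15/8

y_0=-5 y_1=5 y_2=-5
S(3) = 15/8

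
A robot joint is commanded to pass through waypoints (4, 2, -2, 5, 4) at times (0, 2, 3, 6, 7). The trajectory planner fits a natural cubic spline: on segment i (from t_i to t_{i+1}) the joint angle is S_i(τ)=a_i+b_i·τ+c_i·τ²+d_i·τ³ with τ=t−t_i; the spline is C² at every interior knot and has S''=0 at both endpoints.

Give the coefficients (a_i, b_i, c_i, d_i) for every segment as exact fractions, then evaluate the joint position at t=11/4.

Δ: Δ0=-1, Δ1=-4, Δ2=7/3, Δ3=-1
row 1: diag=6, rhs=-18; c'=1/6, d'=-3
row 2: denom=8−1·1/6=47/6; d'=(38−1·-3)/(47/6)=246/47
row 3: denom=8−3·18/47=322/47; d'=(-20−3·246/47)/(322/47)=-839/161
back: M3=-839/161
back: M2=246/47−18/47·-839/161=1164/161
back: M1=-3−1/6·1164/161=-677/161
M: M0=0, M1=-677/161, M2=1164/161, M3=-839/161, M4=0
seg 0: a=4, c=M0/2=0, d=(M1−M0)/(6·2)=-677/1932, b=Δ0−h0·(2M0+M1)/6=194/483
seg 1: a=2, c=M1/2=-677/322, d=(M2−M1)/(6·1)=263/138, b=Δ1−h1·(2M1+M2)/6=-1837/483
seg 2: a=-2, c=M2/2=582/161, d=(M3−M2)/(6·3)=-2003/2898, b=Δ2−h2·(2M2+M3)/6=-2213/966
seg 3: a=5, c=M3/2=-839/322, d=(M4−M3)/(6·1)=839/966, b=Δ3−h3·(2M3+M4)/6=356/483
t_q=11/4 → seg 1, τ=3/4; S=2+-1837/483·τ+-677/322·τ²+263/138·τ³=-25371/20608

  seg 0: a=4 b=194/483 c=0 d=-677/1932
  seg 1: a=2 b=-1837/483 c=-677/322 d=263/138
  seg 2: a=-2 b=-2213/966 c=582/161 d=-2003/2898
  seg 3: a=5 b=356/483 c=-839/322 d=839/966
S(11/4) = -25371/20608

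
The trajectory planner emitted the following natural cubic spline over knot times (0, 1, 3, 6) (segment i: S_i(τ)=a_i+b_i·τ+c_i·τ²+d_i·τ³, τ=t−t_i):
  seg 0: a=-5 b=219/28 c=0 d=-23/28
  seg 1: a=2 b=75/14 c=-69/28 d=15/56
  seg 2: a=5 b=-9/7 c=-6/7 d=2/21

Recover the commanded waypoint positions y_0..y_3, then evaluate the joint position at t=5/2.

y_0=-5 y_1=2 y_2=5 y_3=-4
S(5/2) = 2417/448

y_0 = S_0(0) = a_0 = -5
y_1 = S_1(0) = a_1 = 2
y_2 = S_2(0) = a_2 = 5
y_3 = S_2(3) = -4
t_q=5/2 is in segment 1 (τ=3/2); S_1(τ)=2417/448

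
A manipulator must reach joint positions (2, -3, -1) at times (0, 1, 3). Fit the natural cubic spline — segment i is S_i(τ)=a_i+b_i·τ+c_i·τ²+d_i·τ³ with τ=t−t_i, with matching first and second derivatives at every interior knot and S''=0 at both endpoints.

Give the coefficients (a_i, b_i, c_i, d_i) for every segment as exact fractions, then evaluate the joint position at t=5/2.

  seg 0: a=2 b=-6 c=0 d=1
  seg 1: a=-3 b=-3 c=3 d=-1/2
S(5/2) = -39/16

Δ: Δ0=-5, Δ1=1
row 1: diag=6, rhs=36; c'=1/3, d'=6
back: M1=6
M: M0=0, M1=6, M2=0
seg 0: a=2, c=M0/2=0, d=(M1−M0)/(6·1)=1, b=Δ0−h0·(2M0+M1)/6=-6
seg 1: a=-3, c=M1/2=3, d=(M2−M1)/(6·2)=-1/2, b=Δ1−h1·(2M1+M2)/6=-3
t_q=5/2 → seg 1, τ=3/2; S=-3+-3·τ+3·τ²+-1/2·τ³=-39/16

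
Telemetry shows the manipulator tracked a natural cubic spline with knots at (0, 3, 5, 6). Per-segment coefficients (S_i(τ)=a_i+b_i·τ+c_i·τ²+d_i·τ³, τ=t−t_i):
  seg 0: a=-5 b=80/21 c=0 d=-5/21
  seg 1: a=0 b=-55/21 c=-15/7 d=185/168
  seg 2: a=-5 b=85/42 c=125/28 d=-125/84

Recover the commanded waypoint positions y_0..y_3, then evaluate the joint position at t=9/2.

y_0=-5 y_1=0 y_2=-5 y_3=0
S(9/2) = -2255/448

y_0 = S_0(0) = a_0 = -5
y_1 = S_1(0) = a_1 = 0
y_2 = S_2(0) = a_2 = -5
y_3 = S_2(1) = 0
t_q=9/2 is in segment 1 (τ=3/2); S_1(τ)=-2255/448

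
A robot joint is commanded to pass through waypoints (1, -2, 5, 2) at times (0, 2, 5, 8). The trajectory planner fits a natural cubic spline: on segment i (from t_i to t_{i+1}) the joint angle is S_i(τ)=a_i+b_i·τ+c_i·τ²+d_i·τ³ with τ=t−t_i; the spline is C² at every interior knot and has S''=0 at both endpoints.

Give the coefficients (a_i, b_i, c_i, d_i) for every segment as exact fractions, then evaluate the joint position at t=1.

Δ: Δ0=-3/2, Δ1=7/3, Δ2=-1
row 1: diag=10, rhs=23; c'=3/10, d'=23/10
row 2: denom=12−3·3/10=111/10; d'=(-20−3·23/10)/(111/10)=-269/111
back: M2=-269/111
back: M1=23/10−3/10·-269/111=112/37
M: M0=0, M1=112/37, M2=-269/111, M3=0
seg 0: a=1, c=M0/2=0, d=(M1−M0)/(6·2)=28/111, b=Δ0−h0·(2M0+M1)/6=-557/222
seg 1: a=-2, c=M1/2=56/37, d=(M2−M1)/(6·3)=-605/1998, b=Δ1−h1·(2M1+M2)/6=115/222
seg 2: a=5, c=M2/2=-269/222, d=(M3−M2)/(6·3)=269/1998, b=Δ2−h2·(2M2+M3)/6=158/111
t_q=1 → seg 0, τ=1; S=1+-557/222·τ+0·τ²+28/111·τ³=-93/74

  seg 0: a=1 b=-557/222 c=0 d=28/111
  seg 1: a=-2 b=115/222 c=56/37 d=-605/1998
  seg 2: a=5 b=158/111 c=-269/222 d=269/1998
S(1) = -93/74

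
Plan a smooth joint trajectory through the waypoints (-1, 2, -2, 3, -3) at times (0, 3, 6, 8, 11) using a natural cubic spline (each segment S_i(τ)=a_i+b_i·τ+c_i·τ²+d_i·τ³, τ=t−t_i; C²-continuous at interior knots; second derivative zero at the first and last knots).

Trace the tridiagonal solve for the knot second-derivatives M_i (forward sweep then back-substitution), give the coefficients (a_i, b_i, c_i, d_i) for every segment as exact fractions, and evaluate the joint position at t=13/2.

  seg 0: a=-1 b=120/59 c=0 d=-61/531
  seg 1: a=2 b=-63/59 c=-61/59 d=502/1593
  seg 2: a=-2 b=73/59 c=319/177 d=-829/1416
  seg 3: a=3 b=503/354 c=-1211/708 d=1211/6372
S(13/2) = -3791/3776

Δ: Δ0=1, Δ1=-4/3, Δ2=5/2, Δ3=-2
row 1: diag=12, rhs=-14; c'=1/4, d'=-7/6
row 2: denom=10−3·1/4=37/4; d'=(23−3·-7/6)/(37/4)=106/37
row 3: denom=10−2·8/37=354/37; d'=(-27−2·106/37)/(354/37)=-1211/354
back: M3=-1211/354
back: M2=106/37−8/37·-1211/354=638/177
back: M1=-7/6−1/4·638/177=-122/59
M: M0=0, M1=-122/59, M2=638/177, M3=-1211/354, M4=0
seg 0: a=-1, c=M0/2=0, d=(M1−M0)/(6·3)=-61/531, b=Δ0−h0·(2M0+M1)/6=120/59
seg 1: a=2, c=M1/2=-61/59, d=(M2−M1)/(6·3)=502/1593, b=Δ1−h1·(2M1+M2)/6=-63/59
seg 2: a=-2, c=M2/2=319/177, d=(M3−M2)/(6·2)=-829/1416, b=Δ2−h2·(2M2+M3)/6=73/59
seg 3: a=3, c=M3/2=-1211/708, d=(M4−M3)/(6·3)=1211/6372, b=Δ3−h3·(2M3+M4)/6=503/354
t_q=13/2 → seg 2, τ=1/2; S=-2+73/59·τ+319/177·τ²+-829/1416·τ³=-3791/3776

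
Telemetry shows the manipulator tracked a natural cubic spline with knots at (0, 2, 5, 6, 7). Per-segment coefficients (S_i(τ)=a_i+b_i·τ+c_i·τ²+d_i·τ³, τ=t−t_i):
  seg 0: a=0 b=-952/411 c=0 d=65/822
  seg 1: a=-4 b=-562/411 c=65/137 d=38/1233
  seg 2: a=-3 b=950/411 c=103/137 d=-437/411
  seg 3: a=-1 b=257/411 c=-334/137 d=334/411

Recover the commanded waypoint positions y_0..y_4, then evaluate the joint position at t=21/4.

y_0 = S_0(0) = a_0 = 0
y_1 = S_1(0) = a_1 = -4
y_2 = S_2(0) = a_2 = -3
y_3 = S_3(0) = a_3 = -1
y_4 = S_3(1) = -2
t_q=21/4 is in segment 2 (τ=1/4); S_2(τ)=-20971/8768

y_0=0 y_1=-4 y_2=-3 y_3=-1 y_4=-2
S(21/4) = -20971/8768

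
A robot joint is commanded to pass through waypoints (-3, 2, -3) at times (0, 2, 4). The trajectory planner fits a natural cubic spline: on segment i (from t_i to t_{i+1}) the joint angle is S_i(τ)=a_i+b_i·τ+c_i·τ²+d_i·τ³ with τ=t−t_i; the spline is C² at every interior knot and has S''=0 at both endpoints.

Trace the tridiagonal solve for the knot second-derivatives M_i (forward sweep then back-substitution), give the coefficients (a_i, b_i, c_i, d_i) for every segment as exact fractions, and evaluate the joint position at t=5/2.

  seg 0: a=-3 b=15/4 c=0 d=-5/16
  seg 1: a=2 b=0 c=-15/8 d=5/16
S(5/2) = 201/128

Δ: Δ0=5/2, Δ1=-5/2
row 1: diag=8, rhs=-30; c'=1/4, d'=-15/4
back: M1=-15/4
M: M0=0, M1=-15/4, M2=0
seg 0: a=-3, c=M0/2=0, d=(M1−M0)/(6·2)=-5/16, b=Δ0−h0·(2M0+M1)/6=15/4
seg 1: a=2, c=M1/2=-15/8, d=(M2−M1)/(6·2)=5/16, b=Δ1−h1·(2M1+M2)/6=0
t_q=5/2 → seg 1, τ=1/2; S=2+0·τ+-15/8·τ²+5/16·τ³=201/128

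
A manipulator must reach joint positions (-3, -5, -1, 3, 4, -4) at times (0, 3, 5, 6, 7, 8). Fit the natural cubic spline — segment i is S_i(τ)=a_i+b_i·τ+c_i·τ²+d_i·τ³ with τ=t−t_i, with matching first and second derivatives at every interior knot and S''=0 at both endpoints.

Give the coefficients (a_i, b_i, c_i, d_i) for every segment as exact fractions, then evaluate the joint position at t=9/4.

Δ: Δ0=-2/3, Δ1=2, Δ2=4, Δ3=1, Δ4=-8
row 1: diag=10, rhs=16; c'=1/5, d'=8/5
row 2: denom=6−2·1/5=28/5; d'=(12−2·8/5)/(28/5)=11/7
row 3: denom=4−1·5/28=107/28; d'=(-18−1·11/7)/(107/28)=-548/107
row 4: denom=4−1·28/107=400/107; d'=(-54−1·-548/107)/(400/107)=-523/40
back: M4=-523/40
back: M3=-548/107−28/107·-523/40=-17/10
back: M2=11/7−5/28·-17/10=15/8
back: M1=8/5−1/5·15/8=49/40
M: M0=0, M1=49/40, M2=15/8, M3=-17/10, M4=-523/40, M5=0
seg 0: a=-3, c=M0/2=0, d=(M1−M0)/(6·3)=49/720, b=Δ0−h0·(2M0+M1)/6=-307/240
seg 1: a=-5, c=M1/2=49/80, d=(M2−M1)/(6·2)=13/240, b=Δ1−h1·(2M1+M2)/6=67/120
seg 2: a=-1, c=M2/2=15/16, d=(M3−M2)/(6·1)=-143/240, b=Δ2−h2·(2M2+M3)/6=439/120
seg 3: a=3, c=M3/2=-17/20, d=(M4−M3)/(6·1)=-91/48, b=Δ3−h3·(2M3+M4)/6=899/240
seg 4: a=4, c=M4/2=-523/80, d=(M5−M4)/(6·1)=523/240, b=Δ4−h4·(2M4+M5)/6=-437/120
t_q=9/4 → seg 0, τ=9/4; S=-3+-307/240·τ+0·τ²+49/720·τ³=-26127/5120

  seg 0: a=-3 b=-307/240 c=0 d=49/720
  seg 1: a=-5 b=67/120 c=49/80 d=13/240
  seg 2: a=-1 b=439/120 c=15/16 d=-143/240
  seg 3: a=3 b=899/240 c=-17/20 d=-91/48
  seg 4: a=4 b=-437/120 c=-523/80 d=523/240
S(9/4) = -26127/5120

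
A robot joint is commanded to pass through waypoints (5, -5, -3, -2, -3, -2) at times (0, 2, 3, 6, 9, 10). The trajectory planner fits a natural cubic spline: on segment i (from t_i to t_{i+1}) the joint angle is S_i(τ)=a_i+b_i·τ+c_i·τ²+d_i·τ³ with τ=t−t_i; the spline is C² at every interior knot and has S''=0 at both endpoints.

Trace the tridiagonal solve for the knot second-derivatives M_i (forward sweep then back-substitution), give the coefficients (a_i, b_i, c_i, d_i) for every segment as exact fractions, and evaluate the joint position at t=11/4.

  seg 0: a=5 b=-395/53 c=0 d=65/106
  seg 1: a=-5 b=-5/53 c=195/53 d=-84/53
  seg 2: a=-3 b=133/53 c=-57/53 d=167/1431
  seg 3: a=-2 b=-42/53 c=-4/159 d=85/1431
  seg 4: a=-3 b=35/53 c=27/53 d=-9/53
S(11/4) = -389/106

Δ: Δ0=-5, Δ1=2, Δ2=1/3, Δ3=-1/3, Δ4=1
row 1: diag=6, rhs=42; c'=1/6, d'=7
row 2: denom=8−1·1/6=47/6; d'=(-10−1·7)/(47/6)=-102/47
row 3: denom=12−3·18/47=510/47; d'=(-4−3·-102/47)/(510/47)=59/255
row 4: denom=8−3·47/170=1219/170; d'=(8−3·59/255)/(1219/170)=54/53
back: M4=54/53
back: M3=59/255−47/170·54/53=-8/159
back: M2=-102/47−18/47·-8/159=-114/53
back: M1=7−1/6·-114/53=390/53
M: M0=0, M1=390/53, M2=-114/53, M3=-8/159, M4=54/53, M5=0
seg 0: a=5, c=M0/2=0, d=(M1−M0)/(6·2)=65/106, b=Δ0−h0·(2M0+M1)/6=-395/53
seg 1: a=-5, c=M1/2=195/53, d=(M2−M1)/(6·1)=-84/53, b=Δ1−h1·(2M1+M2)/6=-5/53
seg 2: a=-3, c=M2/2=-57/53, d=(M3−M2)/(6·3)=167/1431, b=Δ2−h2·(2M2+M3)/6=133/53
seg 3: a=-2, c=M3/2=-4/159, d=(M4−M3)/(6·3)=85/1431, b=Δ3−h3·(2M3+M4)/6=-42/53
seg 4: a=-3, c=M4/2=27/53, d=(M5−M4)/(6·1)=-9/53, b=Δ4−h4·(2M4+M5)/6=35/53
t_q=11/4 → seg 1, τ=3/4; S=-5+-5/53·τ+195/53·τ²+-84/53·τ³=-389/106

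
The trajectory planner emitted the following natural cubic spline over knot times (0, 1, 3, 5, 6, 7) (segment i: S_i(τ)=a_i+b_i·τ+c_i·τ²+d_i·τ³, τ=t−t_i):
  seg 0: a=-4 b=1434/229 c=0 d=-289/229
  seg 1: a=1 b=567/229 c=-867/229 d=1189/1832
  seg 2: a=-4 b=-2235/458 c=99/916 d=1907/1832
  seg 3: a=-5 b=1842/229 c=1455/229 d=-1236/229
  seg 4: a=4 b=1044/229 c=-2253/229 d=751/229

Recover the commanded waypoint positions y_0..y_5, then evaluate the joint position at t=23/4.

y_0=-4 y_1=1 y_2=-4 y_3=-5 y_4=4 y_5=2
S(23/4) = 1067/458

y_0 = S_0(0) = a_0 = -4
y_1 = S_1(0) = a_1 = 1
y_2 = S_2(0) = a_2 = -4
y_3 = S_3(0) = a_3 = -5
y_4 = S_4(0) = a_4 = 4
y_5 = S_4(1) = 2
t_q=23/4 is in segment 3 (τ=3/4); S_3(τ)=1067/458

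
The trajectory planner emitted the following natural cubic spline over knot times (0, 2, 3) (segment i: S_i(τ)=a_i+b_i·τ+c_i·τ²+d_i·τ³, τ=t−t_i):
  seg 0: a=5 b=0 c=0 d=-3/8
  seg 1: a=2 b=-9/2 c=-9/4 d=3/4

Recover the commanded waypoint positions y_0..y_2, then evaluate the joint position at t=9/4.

y_0=5 y_1=2 y_2=-4
S(9/4) = 191/256

y_0 = S_0(0) = a_0 = 5
y_1 = S_1(0) = a_1 = 2
y_2 = S_1(1) = -4
t_q=9/4 is in segment 1 (τ=1/4); S_1(τ)=191/256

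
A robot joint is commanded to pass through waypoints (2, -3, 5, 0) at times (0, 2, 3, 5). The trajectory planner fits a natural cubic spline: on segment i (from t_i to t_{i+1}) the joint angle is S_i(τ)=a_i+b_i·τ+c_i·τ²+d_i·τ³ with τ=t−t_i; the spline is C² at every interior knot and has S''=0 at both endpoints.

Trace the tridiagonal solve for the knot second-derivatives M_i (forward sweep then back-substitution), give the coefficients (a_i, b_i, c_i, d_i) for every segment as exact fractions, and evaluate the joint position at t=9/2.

  seg 0: a=2 b=-67/10 c=0 d=21/20
  seg 1: a=-3 b=59/10 c=63/10 d=-21/5
  seg 2: a=5 b=59/10 c=-63/10 d=21/20
S(9/2) = 103/32

Δ: Δ0=-5/2, Δ1=8, Δ2=-5/2
row 1: diag=6, rhs=63; c'=1/6, d'=21/2
row 2: denom=6−1·1/6=35/6; d'=(-63−1·21/2)/(35/6)=-63/5
back: M2=-63/5
back: M1=21/2−1/6·-63/5=63/5
M: M0=0, M1=63/5, M2=-63/5, M3=0
seg 0: a=2, c=M0/2=0, d=(M1−M0)/(6·2)=21/20, b=Δ0−h0·(2M0+M1)/6=-67/10
seg 1: a=-3, c=M1/2=63/10, d=(M2−M1)/(6·1)=-21/5, b=Δ1−h1·(2M1+M2)/6=59/10
seg 2: a=5, c=M2/2=-63/10, d=(M3−M2)/(6·2)=21/20, b=Δ2−h2·(2M2+M3)/6=59/10
t_q=9/2 → seg 2, τ=3/2; S=5+59/10·τ+-63/10·τ²+21/20·τ³=103/32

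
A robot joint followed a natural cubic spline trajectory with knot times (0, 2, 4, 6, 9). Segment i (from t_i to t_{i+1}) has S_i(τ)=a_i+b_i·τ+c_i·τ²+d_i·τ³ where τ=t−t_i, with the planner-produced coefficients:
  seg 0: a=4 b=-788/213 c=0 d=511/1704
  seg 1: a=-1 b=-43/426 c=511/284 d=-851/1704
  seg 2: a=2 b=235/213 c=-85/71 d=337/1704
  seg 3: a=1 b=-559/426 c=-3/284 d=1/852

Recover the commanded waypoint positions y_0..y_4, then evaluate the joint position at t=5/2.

y_0 = S_0(0) = a_0 = 4
y_1 = S_1(0) = a_1 = -1
y_2 = S_2(0) = a_2 = 2
y_3 = S_3(0) = a_3 = 1
y_4 = S_3(3) = -3
t_q=5/2 is in segment 1 (τ=1/2); S_1(τ)=-3013/4544

y_0=4 y_1=-1 y_2=2 y_3=1 y_4=-3
S(5/2) = -3013/4544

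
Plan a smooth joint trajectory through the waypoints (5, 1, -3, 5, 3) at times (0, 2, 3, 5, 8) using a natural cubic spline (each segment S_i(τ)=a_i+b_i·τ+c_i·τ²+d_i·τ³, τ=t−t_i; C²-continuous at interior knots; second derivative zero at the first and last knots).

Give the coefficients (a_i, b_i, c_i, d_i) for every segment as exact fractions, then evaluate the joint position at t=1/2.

  seg 0: a=5 b=-374/489 c=0 d=-151/489
  seg 1: a=1 b=-2186/489 c=-302/163 d=1136/489
  seg 2: a=-3 b=-590/489 c=834/163 d=-1229/978
  seg 3: a=5 b=2044/489 c=-395/163 d=395/1467
S(1/2) = 5971/1304

Δ: Δ0=-2, Δ1=-4, Δ2=4, Δ3=-2/3
row 1: diag=6, rhs=-12; c'=1/6, d'=-2
row 2: denom=6−1·1/6=35/6; d'=(48−1·-2)/(35/6)=60/7
row 3: denom=10−2·12/35=326/35; d'=(-28−2·60/7)/(326/35)=-790/163
back: M3=-790/163
back: M2=60/7−12/35·-790/163=1668/163
back: M1=-2−1/6·1668/163=-604/163
M: M0=0, M1=-604/163, M2=1668/163, M3=-790/163, M4=0
seg 0: a=5, c=M0/2=0, d=(M1−M0)/(6·2)=-151/489, b=Δ0−h0·(2M0+M1)/6=-374/489
seg 1: a=1, c=M1/2=-302/163, d=(M2−M1)/(6·1)=1136/489, b=Δ1−h1·(2M1+M2)/6=-2186/489
seg 2: a=-3, c=M2/2=834/163, d=(M3−M2)/(6·2)=-1229/978, b=Δ2−h2·(2M2+M3)/6=-590/489
seg 3: a=5, c=M3/2=-395/163, d=(M4−M3)/(6·3)=395/1467, b=Δ3−h3·(2M3+M4)/6=2044/489
t_q=1/2 → seg 0, τ=1/2; S=5+-374/489·τ+0·τ²+-151/489·τ³=5971/1304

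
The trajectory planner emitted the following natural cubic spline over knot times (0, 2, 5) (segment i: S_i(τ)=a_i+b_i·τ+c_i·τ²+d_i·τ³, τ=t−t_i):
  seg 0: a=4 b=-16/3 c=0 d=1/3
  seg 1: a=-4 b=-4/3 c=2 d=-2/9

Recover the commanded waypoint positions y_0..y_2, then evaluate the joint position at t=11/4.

y_0=4 y_1=-4 y_2=4
S(11/4) = -127/32

y_0 = S_0(0) = a_0 = 4
y_1 = S_1(0) = a_1 = -4
y_2 = S_1(3) = 4
t_q=11/4 is in segment 1 (τ=3/4); S_1(τ)=-127/32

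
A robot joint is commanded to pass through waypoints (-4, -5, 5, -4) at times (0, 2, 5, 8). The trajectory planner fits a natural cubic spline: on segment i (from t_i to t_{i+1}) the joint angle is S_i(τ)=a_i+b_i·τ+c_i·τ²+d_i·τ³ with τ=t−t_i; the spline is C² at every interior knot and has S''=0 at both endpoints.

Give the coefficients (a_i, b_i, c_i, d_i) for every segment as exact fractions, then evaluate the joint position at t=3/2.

  seg 0: a=-4 b=-371/222 c=0 d=65/222
  seg 1: a=-5 b=409/222 c=65/37 d=-839/1998
  seg 2: a=5 b=116/111 c=-449/222 d=449/1998
S(3/2) = -3267/592

Δ: Δ0=-1/2, Δ1=10/3, Δ2=-3
row 1: diag=10, rhs=23; c'=3/10, d'=23/10
row 2: denom=12−3·3/10=111/10; d'=(-38−3·23/10)/(111/10)=-449/111
back: M2=-449/111
back: M1=23/10−3/10·-449/111=130/37
M: M0=0, M1=130/37, M2=-449/111, M3=0
seg 0: a=-4, c=M0/2=0, d=(M1−M0)/(6·2)=65/222, b=Δ0−h0·(2M0+M1)/6=-371/222
seg 1: a=-5, c=M1/2=65/37, d=(M2−M1)/(6·3)=-839/1998, b=Δ1−h1·(2M1+M2)/6=409/222
seg 2: a=5, c=M2/2=-449/222, d=(M3−M2)/(6·3)=449/1998, b=Δ2−h2·(2M2+M3)/6=116/111
t_q=3/2 → seg 0, τ=3/2; S=-4+-371/222·τ+0·τ²+65/222·τ³=-3267/592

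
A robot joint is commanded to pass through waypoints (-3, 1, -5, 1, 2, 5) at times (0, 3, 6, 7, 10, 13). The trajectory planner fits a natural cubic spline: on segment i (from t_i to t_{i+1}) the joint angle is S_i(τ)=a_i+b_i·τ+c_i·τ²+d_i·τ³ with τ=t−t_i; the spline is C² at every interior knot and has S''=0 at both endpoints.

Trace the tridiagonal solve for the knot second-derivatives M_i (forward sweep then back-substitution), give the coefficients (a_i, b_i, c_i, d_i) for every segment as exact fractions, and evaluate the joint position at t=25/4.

Δ: Δ0=4/3, Δ1=-2, Δ2=6, Δ3=1/3, Δ4=1
row 1: diag=12, rhs=-20; c'=1/4, d'=-5/3
row 2: denom=8−3·1/4=29/4; d'=(48−3·-5/3)/(29/4)=212/29
row 3: denom=8−1·4/29=228/29; d'=(-34−1·212/29)/(228/29)=-599/114
row 4: denom=12−3·29/76=825/76; d'=(4−3·-599/114)/(825/76)=1502/825
back: M4=1502/825
back: M3=-599/114−29/76·1502/825=-1636/275
back: M2=212/29−4/29·-1636/275=2236/275
back: M1=-5/3−1/4·2236/275=-3052/825
M: M0=0, M1=-3052/825, M2=2236/275, M3=-1636/275, M4=1502/825, M5=0
seg 0: a=-3, c=M0/2=0, d=(M1−M0)/(6·3)=-1526/7425, b=Δ0−h0·(2M0+M1)/6=2626/825
seg 1: a=1, c=M1/2=-1526/825, d=(M2−M1)/(6·3)=976/1485, b=Δ1−h1·(2M1+M2)/6=-1952/825
seg 2: a=-5, c=M2/2=1118/275, d=(M3−M2)/(6·1)=-176/75, b=Δ2−h2·(2M2+M3)/6=3532/825
seg 3: a=1, c=M3/2=-818/275, d=(M4−M3)/(6·3)=641/1485, b=Δ3−h3·(2M3+M4)/6=4432/825
seg 4: a=2, c=M4/2=751/825, d=(M5−M4)/(6·3)=-751/7425, b=Δ4−h4·(2M4+M5)/6=-677/825
t_q=25/4 → seg 2, τ=1/4; S=-5+3532/825·τ+1118/275·τ²+-176/75·τ³=-8167/2200

  seg 0: a=-3 b=2626/825 c=0 d=-1526/7425
  seg 1: a=1 b=-1952/825 c=-1526/825 d=976/1485
  seg 2: a=-5 b=3532/825 c=1118/275 d=-176/75
  seg 3: a=1 b=4432/825 c=-818/275 d=641/1485
  seg 4: a=2 b=-677/825 c=751/825 d=-751/7425
S(25/4) = -8167/2200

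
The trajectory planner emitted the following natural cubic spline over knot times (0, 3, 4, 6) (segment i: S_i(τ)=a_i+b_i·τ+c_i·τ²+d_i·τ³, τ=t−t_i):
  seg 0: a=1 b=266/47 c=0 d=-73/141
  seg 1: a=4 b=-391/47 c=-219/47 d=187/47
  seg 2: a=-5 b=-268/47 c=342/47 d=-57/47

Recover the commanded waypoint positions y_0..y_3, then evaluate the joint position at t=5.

y_0=1 y_1=4 y_2=-5 y_3=3
S(5) = -218/47

y_0 = S_0(0) = a_0 = 1
y_1 = S_1(0) = a_1 = 4
y_2 = S_2(0) = a_2 = -5
y_3 = S_2(2) = 3
t_q=5 is in segment 2 (τ=1); S_2(τ)=-218/47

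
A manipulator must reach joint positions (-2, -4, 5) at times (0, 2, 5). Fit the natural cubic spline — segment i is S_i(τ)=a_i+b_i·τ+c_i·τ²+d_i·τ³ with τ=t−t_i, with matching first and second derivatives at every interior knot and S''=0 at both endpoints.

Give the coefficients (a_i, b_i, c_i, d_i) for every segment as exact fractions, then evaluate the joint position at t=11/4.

  seg 0: a=-2 b=-9/5 c=0 d=1/5
  seg 1: a=-4 b=3/5 c=6/5 d=-2/15
S(11/4) = -469/160

Δ: Δ0=-1, Δ1=3
row 1: diag=10, rhs=24; c'=3/10, d'=12/5
back: M1=12/5
M: M0=0, M1=12/5, M2=0
seg 0: a=-2, c=M0/2=0, d=(M1−M0)/(6·2)=1/5, b=Δ0−h0·(2M0+M1)/6=-9/5
seg 1: a=-4, c=M1/2=6/5, d=(M2−M1)/(6·3)=-2/15, b=Δ1−h1·(2M1+M2)/6=3/5
t_q=11/4 → seg 1, τ=3/4; S=-4+3/5·τ+6/5·τ²+-2/15·τ³=-469/160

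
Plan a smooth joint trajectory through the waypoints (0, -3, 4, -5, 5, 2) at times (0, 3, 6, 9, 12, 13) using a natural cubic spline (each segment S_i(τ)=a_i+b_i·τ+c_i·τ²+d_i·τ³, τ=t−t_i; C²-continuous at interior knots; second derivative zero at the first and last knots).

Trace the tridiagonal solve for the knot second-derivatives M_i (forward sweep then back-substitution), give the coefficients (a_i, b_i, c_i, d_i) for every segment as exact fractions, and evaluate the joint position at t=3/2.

  seg 0: a=0 b=-2962/1209 c=0 d=1753/10881
  seg 1: a=-3 b=2297/1209 c=1753/1209 d=-4735/10881
  seg 2: a=4 b=-1390/1209 c=-994/403 d=6709/10881
  seg 3: a=-5 b=65/93 c=3727/1209 d=-7996/10881
  seg 4: a=5 b=-781/1209 c=-1423/403 d=1423/1209
S(3/2) = -10095/3224

Δ: Δ0=-1, Δ1=7/3, Δ2=-3, Δ3=10/3, Δ4=-3
row 1: diag=12, rhs=20; c'=1/4, d'=5/3
row 2: denom=12−3·1/4=45/4; d'=(-32−3·5/3)/(45/4)=-148/45
row 3: denom=12−3·4/15=56/5; d'=(38−3·-148/45)/(56/5)=359/84
row 4: denom=8−3·15/56=403/56; d'=(-38−3·359/84)/(403/56)=-2846/403
back: M4=-2846/403
back: M3=359/84−15/56·-2846/403=7454/1209
back: M2=-148/45−4/15·7454/1209=-1988/403
back: M1=5/3−1/4·-1988/403=3506/1209
M: M0=0, M1=3506/1209, M2=-1988/403, M3=7454/1209, M4=-2846/403, M5=0
seg 0: a=0, c=M0/2=0, d=(M1−M0)/(6·3)=1753/10881, b=Δ0−h0·(2M0+M1)/6=-2962/1209
seg 1: a=-3, c=M1/2=1753/1209, d=(M2−M1)/(6·3)=-4735/10881, b=Δ1−h1·(2M1+M2)/6=2297/1209
seg 2: a=4, c=M2/2=-994/403, d=(M3−M2)/(6·3)=6709/10881, b=Δ2−h2·(2M2+M3)/6=-1390/1209
seg 3: a=-5, c=M3/2=3727/1209, d=(M4−M3)/(6·3)=-7996/10881, b=Δ3−h3·(2M3+M4)/6=65/93
seg 4: a=5, c=M4/2=-1423/403, d=(M5−M4)/(6·1)=1423/1209, b=Δ4−h4·(2M4+M5)/6=-781/1209
t_q=3/2 → seg 0, τ=3/2; S=0+-2962/1209·τ+0·τ²+1753/10881·τ³=-10095/3224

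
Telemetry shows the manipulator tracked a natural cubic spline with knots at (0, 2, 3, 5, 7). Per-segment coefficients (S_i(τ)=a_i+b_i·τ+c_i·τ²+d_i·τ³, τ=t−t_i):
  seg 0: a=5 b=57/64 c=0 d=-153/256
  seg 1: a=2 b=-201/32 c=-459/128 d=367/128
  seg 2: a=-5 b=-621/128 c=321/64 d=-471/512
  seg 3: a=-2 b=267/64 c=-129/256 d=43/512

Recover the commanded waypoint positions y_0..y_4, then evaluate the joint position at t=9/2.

y_0=5 y_1=2 y_2=-5 y_3=-2 y_4=5
S(9/2) = -16781/4096

y_0 = S_0(0) = a_0 = 5
y_1 = S_1(0) = a_1 = 2
y_2 = S_2(0) = a_2 = -5
y_3 = S_3(0) = a_3 = -2
y_4 = S_3(2) = 5
t_q=9/2 is in segment 2 (τ=3/2); S_2(τ)=-16781/4096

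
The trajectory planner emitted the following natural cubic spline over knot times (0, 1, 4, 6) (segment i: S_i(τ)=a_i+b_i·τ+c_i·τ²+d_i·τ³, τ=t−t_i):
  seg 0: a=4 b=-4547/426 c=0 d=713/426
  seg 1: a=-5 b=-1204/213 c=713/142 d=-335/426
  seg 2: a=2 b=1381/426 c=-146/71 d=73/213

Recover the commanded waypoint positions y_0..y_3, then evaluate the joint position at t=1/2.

y_0=4 y_1=-5 y_2=2 y_3=3
S(1/2) = -1281/1136

y_0 = S_0(0) = a_0 = 4
y_1 = S_1(0) = a_1 = -5
y_2 = S_2(0) = a_2 = 2
y_3 = S_2(2) = 3
t_q=1/2 is in segment 0 (τ=1/2); S_0(τ)=-1281/1136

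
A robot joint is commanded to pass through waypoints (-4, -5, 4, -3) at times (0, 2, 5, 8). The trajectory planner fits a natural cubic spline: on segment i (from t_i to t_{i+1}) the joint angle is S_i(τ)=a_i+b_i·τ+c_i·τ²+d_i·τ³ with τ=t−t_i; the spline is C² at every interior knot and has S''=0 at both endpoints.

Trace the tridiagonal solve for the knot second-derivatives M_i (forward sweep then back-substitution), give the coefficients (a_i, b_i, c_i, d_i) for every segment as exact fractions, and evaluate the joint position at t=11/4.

  seg 0: a=-4 b=-343/222 c=0 d=29/111
  seg 1: a=-5 b=353/222 c=58/37 d=-731/1998
  seg 2: a=4 b=124/111 c=-383/222 d=383/1998
S(11/4) = -14587/4736

Δ: Δ0=-1/2, Δ1=3, Δ2=-7/3
row 1: diag=10, rhs=21; c'=3/10, d'=21/10
row 2: denom=12−3·3/10=111/10; d'=(-32−3·21/10)/(111/10)=-383/111
back: M2=-383/111
back: M1=21/10−3/10·-383/111=116/37
M: M0=0, M1=116/37, M2=-383/111, M3=0
seg 0: a=-4, c=M0/2=0, d=(M1−M0)/(6·2)=29/111, b=Δ0−h0·(2M0+M1)/6=-343/222
seg 1: a=-5, c=M1/2=58/37, d=(M2−M1)/(6·3)=-731/1998, b=Δ1−h1·(2M1+M2)/6=353/222
seg 2: a=4, c=M2/2=-383/222, d=(M3−M2)/(6·3)=383/1998, b=Δ2−h2·(2M2+M3)/6=124/111
t_q=11/4 → seg 1, τ=3/4; S=-5+353/222·τ+58/37·τ²+-731/1998·τ³=-14587/4736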